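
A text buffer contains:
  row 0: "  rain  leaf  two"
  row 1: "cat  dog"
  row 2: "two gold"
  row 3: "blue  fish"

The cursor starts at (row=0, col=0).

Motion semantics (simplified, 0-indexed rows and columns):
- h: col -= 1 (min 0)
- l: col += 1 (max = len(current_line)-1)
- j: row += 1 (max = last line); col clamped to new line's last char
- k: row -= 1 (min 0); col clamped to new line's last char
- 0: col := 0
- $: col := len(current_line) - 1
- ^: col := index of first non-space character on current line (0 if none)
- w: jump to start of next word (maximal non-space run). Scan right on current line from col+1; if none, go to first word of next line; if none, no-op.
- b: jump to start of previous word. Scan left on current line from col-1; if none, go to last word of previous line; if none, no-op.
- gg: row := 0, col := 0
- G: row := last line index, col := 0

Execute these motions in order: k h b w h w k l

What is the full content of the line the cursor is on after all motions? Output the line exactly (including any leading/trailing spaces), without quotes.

Answer:   rain  leaf  two

Derivation:
After 1 (k): row=0 col=0 char='_'
After 2 (h): row=0 col=0 char='_'
After 3 (b): row=0 col=0 char='_'
After 4 (w): row=0 col=2 char='r'
After 5 (h): row=0 col=1 char='_'
After 6 (w): row=0 col=2 char='r'
After 7 (k): row=0 col=2 char='r'
After 8 (l): row=0 col=3 char='a'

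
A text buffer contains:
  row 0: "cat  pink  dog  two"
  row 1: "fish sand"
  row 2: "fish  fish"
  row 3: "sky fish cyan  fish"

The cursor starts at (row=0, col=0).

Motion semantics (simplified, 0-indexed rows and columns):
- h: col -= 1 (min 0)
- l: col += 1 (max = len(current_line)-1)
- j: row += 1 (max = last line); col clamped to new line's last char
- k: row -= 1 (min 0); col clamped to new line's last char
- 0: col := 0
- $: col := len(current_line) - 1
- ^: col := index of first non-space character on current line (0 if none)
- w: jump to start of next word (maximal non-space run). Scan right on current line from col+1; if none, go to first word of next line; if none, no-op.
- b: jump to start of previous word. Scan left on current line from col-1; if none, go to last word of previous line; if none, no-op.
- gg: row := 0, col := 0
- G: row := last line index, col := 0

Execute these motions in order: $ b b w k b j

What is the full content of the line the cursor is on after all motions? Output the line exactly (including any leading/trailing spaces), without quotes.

After 1 ($): row=0 col=18 char='o'
After 2 (b): row=0 col=16 char='t'
After 3 (b): row=0 col=11 char='d'
After 4 (w): row=0 col=16 char='t'
After 5 (k): row=0 col=16 char='t'
After 6 (b): row=0 col=11 char='d'
After 7 (j): row=1 col=8 char='d'

Answer: fish sand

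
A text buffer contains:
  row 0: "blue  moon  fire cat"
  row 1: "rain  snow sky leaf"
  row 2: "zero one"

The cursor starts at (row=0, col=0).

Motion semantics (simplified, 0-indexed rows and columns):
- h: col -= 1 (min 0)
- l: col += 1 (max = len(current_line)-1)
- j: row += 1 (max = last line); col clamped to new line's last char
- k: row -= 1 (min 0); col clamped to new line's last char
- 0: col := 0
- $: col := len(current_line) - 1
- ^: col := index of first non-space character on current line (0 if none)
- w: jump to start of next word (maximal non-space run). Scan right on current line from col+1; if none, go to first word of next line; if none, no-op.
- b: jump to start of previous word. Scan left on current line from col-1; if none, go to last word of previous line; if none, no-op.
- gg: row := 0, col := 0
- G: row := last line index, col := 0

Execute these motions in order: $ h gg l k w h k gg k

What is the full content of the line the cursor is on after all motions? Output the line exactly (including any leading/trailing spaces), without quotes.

Answer: blue  moon  fire cat

Derivation:
After 1 ($): row=0 col=19 char='t'
After 2 (h): row=0 col=18 char='a'
After 3 (gg): row=0 col=0 char='b'
After 4 (l): row=0 col=1 char='l'
After 5 (k): row=0 col=1 char='l'
After 6 (w): row=0 col=6 char='m'
After 7 (h): row=0 col=5 char='_'
After 8 (k): row=0 col=5 char='_'
After 9 (gg): row=0 col=0 char='b'
After 10 (k): row=0 col=0 char='b'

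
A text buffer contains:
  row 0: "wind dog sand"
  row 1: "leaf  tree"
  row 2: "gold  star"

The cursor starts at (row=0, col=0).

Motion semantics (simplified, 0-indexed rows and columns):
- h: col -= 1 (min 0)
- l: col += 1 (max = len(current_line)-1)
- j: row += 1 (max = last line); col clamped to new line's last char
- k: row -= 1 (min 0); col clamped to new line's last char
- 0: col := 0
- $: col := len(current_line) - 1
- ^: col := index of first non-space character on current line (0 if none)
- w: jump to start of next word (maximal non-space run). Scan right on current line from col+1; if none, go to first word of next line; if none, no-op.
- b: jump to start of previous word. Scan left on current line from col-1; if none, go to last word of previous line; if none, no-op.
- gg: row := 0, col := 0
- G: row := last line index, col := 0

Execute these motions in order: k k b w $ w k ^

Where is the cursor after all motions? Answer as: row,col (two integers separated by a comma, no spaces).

Answer: 0,0

Derivation:
After 1 (k): row=0 col=0 char='w'
After 2 (k): row=0 col=0 char='w'
After 3 (b): row=0 col=0 char='w'
After 4 (w): row=0 col=5 char='d'
After 5 ($): row=0 col=12 char='d'
After 6 (w): row=1 col=0 char='l'
After 7 (k): row=0 col=0 char='w'
After 8 (^): row=0 col=0 char='w'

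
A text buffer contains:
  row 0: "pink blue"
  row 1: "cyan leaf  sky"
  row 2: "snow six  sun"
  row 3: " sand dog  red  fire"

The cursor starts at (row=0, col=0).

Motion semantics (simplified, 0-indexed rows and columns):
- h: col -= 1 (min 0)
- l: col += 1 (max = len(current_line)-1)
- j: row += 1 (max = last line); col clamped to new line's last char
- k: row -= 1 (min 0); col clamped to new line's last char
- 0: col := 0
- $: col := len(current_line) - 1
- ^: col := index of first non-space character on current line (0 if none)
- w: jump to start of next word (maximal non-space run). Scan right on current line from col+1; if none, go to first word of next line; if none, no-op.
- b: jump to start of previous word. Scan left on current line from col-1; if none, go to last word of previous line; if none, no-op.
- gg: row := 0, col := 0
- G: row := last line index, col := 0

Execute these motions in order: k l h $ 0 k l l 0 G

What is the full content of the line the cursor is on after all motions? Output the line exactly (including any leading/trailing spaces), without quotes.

Answer:  sand dog  red  fire

Derivation:
After 1 (k): row=0 col=0 char='p'
After 2 (l): row=0 col=1 char='i'
After 3 (h): row=0 col=0 char='p'
After 4 ($): row=0 col=8 char='e'
After 5 (0): row=0 col=0 char='p'
After 6 (k): row=0 col=0 char='p'
After 7 (l): row=0 col=1 char='i'
After 8 (l): row=0 col=2 char='n'
After 9 (0): row=0 col=0 char='p'
After 10 (G): row=3 col=0 char='_'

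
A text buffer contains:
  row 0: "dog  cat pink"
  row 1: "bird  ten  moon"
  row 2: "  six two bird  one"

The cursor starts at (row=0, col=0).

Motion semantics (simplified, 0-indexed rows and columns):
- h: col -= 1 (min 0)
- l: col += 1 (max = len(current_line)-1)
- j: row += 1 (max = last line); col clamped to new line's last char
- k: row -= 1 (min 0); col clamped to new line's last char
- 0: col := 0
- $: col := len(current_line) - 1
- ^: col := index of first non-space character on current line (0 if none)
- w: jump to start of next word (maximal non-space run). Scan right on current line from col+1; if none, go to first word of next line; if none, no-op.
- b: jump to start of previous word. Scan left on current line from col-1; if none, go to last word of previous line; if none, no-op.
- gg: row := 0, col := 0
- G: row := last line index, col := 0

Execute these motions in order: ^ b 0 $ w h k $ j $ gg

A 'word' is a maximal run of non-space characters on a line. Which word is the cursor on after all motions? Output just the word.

Answer: dog

Derivation:
After 1 (^): row=0 col=0 char='d'
After 2 (b): row=0 col=0 char='d'
After 3 (0): row=0 col=0 char='d'
After 4 ($): row=0 col=12 char='k'
After 5 (w): row=1 col=0 char='b'
After 6 (h): row=1 col=0 char='b'
After 7 (k): row=0 col=0 char='d'
After 8 ($): row=0 col=12 char='k'
After 9 (j): row=1 col=12 char='o'
After 10 ($): row=1 col=14 char='n'
After 11 (gg): row=0 col=0 char='d'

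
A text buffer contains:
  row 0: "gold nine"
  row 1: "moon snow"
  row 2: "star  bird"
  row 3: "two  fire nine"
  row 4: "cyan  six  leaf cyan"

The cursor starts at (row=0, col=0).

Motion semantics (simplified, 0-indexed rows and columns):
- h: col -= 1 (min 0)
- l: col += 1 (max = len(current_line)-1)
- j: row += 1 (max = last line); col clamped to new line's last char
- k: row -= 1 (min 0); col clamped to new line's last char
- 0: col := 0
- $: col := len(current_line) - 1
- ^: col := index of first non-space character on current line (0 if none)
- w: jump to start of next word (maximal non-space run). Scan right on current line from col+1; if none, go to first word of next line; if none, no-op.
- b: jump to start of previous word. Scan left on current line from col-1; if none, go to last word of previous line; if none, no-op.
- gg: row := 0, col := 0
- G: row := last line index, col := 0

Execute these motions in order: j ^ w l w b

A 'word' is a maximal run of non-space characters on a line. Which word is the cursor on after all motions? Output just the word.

After 1 (j): row=1 col=0 char='m'
After 2 (^): row=1 col=0 char='m'
After 3 (w): row=1 col=5 char='s'
After 4 (l): row=1 col=6 char='n'
After 5 (w): row=2 col=0 char='s'
After 6 (b): row=1 col=5 char='s'

Answer: snow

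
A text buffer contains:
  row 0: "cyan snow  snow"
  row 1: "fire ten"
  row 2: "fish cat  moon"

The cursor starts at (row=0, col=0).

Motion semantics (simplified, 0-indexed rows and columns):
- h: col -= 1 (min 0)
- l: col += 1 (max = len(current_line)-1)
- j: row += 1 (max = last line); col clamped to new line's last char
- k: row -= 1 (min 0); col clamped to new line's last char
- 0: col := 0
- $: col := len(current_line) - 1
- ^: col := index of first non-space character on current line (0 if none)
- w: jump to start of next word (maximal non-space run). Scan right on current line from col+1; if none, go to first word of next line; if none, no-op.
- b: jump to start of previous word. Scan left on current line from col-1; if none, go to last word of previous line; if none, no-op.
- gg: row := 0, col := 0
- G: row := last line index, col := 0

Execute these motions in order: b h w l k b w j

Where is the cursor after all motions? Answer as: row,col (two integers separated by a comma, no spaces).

Answer: 1,7

Derivation:
After 1 (b): row=0 col=0 char='c'
After 2 (h): row=0 col=0 char='c'
After 3 (w): row=0 col=5 char='s'
After 4 (l): row=0 col=6 char='n'
After 5 (k): row=0 col=6 char='n'
After 6 (b): row=0 col=5 char='s'
After 7 (w): row=0 col=11 char='s'
After 8 (j): row=1 col=7 char='n'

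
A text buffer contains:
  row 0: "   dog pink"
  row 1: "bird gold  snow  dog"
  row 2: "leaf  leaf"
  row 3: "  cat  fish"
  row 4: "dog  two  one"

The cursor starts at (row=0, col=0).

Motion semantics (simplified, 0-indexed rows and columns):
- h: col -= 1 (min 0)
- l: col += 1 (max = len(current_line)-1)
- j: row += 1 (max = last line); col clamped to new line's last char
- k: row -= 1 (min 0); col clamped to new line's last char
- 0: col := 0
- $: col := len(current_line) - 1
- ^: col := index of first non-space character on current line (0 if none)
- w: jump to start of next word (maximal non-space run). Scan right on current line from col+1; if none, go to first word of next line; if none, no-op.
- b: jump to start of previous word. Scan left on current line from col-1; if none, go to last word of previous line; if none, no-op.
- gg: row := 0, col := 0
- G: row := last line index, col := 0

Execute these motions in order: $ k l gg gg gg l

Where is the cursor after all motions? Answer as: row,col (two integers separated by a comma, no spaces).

Answer: 0,1

Derivation:
After 1 ($): row=0 col=10 char='k'
After 2 (k): row=0 col=10 char='k'
After 3 (l): row=0 col=10 char='k'
After 4 (gg): row=0 col=0 char='_'
After 5 (gg): row=0 col=0 char='_'
After 6 (gg): row=0 col=0 char='_'
After 7 (l): row=0 col=1 char='_'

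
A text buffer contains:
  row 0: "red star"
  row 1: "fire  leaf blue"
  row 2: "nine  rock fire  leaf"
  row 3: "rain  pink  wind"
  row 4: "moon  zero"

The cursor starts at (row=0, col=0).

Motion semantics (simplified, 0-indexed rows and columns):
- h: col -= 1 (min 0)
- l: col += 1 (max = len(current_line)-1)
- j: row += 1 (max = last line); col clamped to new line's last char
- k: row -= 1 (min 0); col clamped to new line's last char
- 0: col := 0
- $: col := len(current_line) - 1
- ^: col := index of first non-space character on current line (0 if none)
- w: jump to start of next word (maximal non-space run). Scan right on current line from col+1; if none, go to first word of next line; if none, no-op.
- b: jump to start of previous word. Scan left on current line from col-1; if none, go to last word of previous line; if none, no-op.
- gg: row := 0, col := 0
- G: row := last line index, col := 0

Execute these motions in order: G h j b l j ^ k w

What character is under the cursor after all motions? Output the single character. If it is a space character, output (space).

After 1 (G): row=4 col=0 char='m'
After 2 (h): row=4 col=0 char='m'
After 3 (j): row=4 col=0 char='m'
After 4 (b): row=3 col=12 char='w'
After 5 (l): row=3 col=13 char='i'
After 6 (j): row=4 col=9 char='o'
After 7 (^): row=4 col=0 char='m'
After 8 (k): row=3 col=0 char='r'
After 9 (w): row=3 col=6 char='p'

Answer: p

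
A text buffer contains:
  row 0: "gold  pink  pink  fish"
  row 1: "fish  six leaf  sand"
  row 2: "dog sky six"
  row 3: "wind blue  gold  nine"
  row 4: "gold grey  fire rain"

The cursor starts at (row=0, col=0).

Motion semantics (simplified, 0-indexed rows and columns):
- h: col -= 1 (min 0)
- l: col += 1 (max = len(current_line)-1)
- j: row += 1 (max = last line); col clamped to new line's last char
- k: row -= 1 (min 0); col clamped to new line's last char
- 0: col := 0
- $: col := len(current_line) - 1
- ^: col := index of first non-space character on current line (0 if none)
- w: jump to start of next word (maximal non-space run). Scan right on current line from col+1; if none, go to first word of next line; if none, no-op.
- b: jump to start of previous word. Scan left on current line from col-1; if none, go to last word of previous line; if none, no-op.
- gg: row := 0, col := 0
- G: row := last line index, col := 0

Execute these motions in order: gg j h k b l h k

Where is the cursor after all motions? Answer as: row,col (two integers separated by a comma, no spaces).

After 1 (gg): row=0 col=0 char='g'
After 2 (j): row=1 col=0 char='f'
After 3 (h): row=1 col=0 char='f'
After 4 (k): row=0 col=0 char='g'
After 5 (b): row=0 col=0 char='g'
After 6 (l): row=0 col=1 char='o'
After 7 (h): row=0 col=0 char='g'
After 8 (k): row=0 col=0 char='g'

Answer: 0,0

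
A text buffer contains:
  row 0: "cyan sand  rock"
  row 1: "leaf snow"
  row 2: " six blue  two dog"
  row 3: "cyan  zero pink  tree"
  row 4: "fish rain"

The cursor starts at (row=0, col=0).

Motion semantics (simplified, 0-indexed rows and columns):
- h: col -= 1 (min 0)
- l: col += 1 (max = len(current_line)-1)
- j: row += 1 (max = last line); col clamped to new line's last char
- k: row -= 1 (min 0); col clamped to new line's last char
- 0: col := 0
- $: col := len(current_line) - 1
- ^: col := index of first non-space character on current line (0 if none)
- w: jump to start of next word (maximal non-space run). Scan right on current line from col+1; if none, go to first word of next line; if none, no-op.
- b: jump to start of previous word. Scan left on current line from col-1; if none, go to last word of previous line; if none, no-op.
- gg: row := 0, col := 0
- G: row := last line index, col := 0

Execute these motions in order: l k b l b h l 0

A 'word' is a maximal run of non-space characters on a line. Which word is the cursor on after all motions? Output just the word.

Answer: cyan

Derivation:
After 1 (l): row=0 col=1 char='y'
After 2 (k): row=0 col=1 char='y'
After 3 (b): row=0 col=0 char='c'
After 4 (l): row=0 col=1 char='y'
After 5 (b): row=0 col=0 char='c'
After 6 (h): row=0 col=0 char='c'
After 7 (l): row=0 col=1 char='y'
After 8 (0): row=0 col=0 char='c'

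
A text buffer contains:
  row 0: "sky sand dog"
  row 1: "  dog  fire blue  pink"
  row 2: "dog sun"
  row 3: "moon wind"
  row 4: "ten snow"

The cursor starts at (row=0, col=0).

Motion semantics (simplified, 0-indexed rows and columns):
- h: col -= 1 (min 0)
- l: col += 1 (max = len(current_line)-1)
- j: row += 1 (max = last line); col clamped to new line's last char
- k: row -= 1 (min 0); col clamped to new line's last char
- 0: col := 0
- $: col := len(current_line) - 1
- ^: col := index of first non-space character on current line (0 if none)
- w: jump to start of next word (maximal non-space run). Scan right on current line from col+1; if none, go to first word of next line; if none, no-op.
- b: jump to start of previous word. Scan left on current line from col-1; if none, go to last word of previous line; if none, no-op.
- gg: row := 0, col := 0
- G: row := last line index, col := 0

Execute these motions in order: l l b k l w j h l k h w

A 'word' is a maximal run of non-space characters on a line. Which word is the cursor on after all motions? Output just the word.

Answer: sand

Derivation:
After 1 (l): row=0 col=1 char='k'
After 2 (l): row=0 col=2 char='y'
After 3 (b): row=0 col=0 char='s'
After 4 (k): row=0 col=0 char='s'
After 5 (l): row=0 col=1 char='k'
After 6 (w): row=0 col=4 char='s'
After 7 (j): row=1 col=4 char='g'
After 8 (h): row=1 col=3 char='o'
After 9 (l): row=1 col=4 char='g'
After 10 (k): row=0 col=4 char='s'
After 11 (h): row=0 col=3 char='_'
After 12 (w): row=0 col=4 char='s'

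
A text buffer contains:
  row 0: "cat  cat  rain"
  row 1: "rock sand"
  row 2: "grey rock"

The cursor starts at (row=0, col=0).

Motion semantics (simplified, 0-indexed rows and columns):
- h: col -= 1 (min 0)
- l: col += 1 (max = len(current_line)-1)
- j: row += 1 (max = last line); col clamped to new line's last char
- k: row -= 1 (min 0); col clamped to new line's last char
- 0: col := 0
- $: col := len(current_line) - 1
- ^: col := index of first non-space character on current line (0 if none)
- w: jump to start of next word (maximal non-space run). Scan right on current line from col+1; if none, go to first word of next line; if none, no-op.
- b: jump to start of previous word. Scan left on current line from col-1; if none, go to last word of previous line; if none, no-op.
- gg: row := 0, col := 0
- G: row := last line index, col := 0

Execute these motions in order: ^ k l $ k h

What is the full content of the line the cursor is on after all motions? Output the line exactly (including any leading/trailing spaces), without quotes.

After 1 (^): row=0 col=0 char='c'
After 2 (k): row=0 col=0 char='c'
After 3 (l): row=0 col=1 char='a'
After 4 ($): row=0 col=13 char='n'
After 5 (k): row=0 col=13 char='n'
After 6 (h): row=0 col=12 char='i'

Answer: cat  cat  rain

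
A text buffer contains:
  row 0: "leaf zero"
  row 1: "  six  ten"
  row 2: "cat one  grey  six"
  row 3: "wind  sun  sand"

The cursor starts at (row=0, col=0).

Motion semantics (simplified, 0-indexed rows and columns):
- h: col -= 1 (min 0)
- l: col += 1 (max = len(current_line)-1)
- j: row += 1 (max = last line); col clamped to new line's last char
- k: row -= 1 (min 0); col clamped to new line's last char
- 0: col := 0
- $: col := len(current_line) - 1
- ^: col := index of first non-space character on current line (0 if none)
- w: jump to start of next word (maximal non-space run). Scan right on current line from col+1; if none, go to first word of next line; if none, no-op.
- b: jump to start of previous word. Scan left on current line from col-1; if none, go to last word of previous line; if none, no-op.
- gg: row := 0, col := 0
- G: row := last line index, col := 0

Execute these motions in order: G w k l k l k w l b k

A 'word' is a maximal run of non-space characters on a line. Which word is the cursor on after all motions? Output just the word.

Answer: leaf

Derivation:
After 1 (G): row=3 col=0 char='w'
After 2 (w): row=3 col=6 char='s'
After 3 (k): row=2 col=6 char='e'
After 4 (l): row=2 col=7 char='_'
After 5 (k): row=1 col=7 char='t'
After 6 (l): row=1 col=8 char='e'
After 7 (k): row=0 col=8 char='o'
After 8 (w): row=1 col=2 char='s'
After 9 (l): row=1 col=3 char='i'
After 10 (b): row=1 col=2 char='s'
After 11 (k): row=0 col=2 char='a'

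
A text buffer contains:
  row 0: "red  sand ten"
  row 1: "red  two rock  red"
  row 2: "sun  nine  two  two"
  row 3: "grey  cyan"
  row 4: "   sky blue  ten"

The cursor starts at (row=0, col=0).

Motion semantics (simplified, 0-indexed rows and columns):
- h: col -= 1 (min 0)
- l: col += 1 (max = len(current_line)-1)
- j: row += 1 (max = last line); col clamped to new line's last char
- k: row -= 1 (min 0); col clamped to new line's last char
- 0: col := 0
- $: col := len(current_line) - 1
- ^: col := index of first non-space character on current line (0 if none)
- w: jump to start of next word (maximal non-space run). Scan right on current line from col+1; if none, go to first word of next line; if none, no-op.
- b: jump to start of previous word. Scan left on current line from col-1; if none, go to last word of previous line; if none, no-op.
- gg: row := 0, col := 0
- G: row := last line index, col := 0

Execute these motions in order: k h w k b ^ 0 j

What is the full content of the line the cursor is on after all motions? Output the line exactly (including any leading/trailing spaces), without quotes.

After 1 (k): row=0 col=0 char='r'
After 2 (h): row=0 col=0 char='r'
After 3 (w): row=0 col=5 char='s'
After 4 (k): row=0 col=5 char='s'
After 5 (b): row=0 col=0 char='r'
After 6 (^): row=0 col=0 char='r'
After 7 (0): row=0 col=0 char='r'
After 8 (j): row=1 col=0 char='r'

Answer: red  two rock  red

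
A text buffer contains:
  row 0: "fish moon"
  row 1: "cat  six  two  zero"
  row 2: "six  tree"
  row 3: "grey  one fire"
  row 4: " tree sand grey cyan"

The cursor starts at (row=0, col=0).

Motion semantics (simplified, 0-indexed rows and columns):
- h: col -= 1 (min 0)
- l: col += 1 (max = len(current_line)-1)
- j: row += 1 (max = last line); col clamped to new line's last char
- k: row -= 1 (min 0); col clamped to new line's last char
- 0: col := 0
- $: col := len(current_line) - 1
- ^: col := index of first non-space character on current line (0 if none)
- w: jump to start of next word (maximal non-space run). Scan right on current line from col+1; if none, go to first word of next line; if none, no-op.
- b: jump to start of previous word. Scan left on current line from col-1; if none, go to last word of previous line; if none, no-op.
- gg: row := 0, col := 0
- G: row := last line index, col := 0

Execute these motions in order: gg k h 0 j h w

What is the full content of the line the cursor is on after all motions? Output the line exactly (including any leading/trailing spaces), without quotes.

Answer: cat  six  two  zero

Derivation:
After 1 (gg): row=0 col=0 char='f'
After 2 (k): row=0 col=0 char='f'
After 3 (h): row=0 col=0 char='f'
After 4 (0): row=0 col=0 char='f'
After 5 (j): row=1 col=0 char='c'
After 6 (h): row=1 col=0 char='c'
After 7 (w): row=1 col=5 char='s'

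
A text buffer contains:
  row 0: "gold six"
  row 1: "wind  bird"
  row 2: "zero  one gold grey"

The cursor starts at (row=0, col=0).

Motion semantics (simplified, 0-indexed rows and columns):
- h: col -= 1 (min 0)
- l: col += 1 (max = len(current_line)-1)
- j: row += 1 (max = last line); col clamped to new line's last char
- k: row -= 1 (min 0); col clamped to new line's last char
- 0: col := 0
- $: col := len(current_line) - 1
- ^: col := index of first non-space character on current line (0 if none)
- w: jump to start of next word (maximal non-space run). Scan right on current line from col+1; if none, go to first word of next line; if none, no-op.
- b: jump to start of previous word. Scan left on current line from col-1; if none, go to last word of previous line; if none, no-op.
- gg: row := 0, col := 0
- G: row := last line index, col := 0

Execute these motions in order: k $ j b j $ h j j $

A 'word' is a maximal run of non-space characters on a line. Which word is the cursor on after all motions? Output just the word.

After 1 (k): row=0 col=0 char='g'
After 2 ($): row=0 col=7 char='x'
After 3 (j): row=1 col=7 char='i'
After 4 (b): row=1 col=6 char='b'
After 5 (j): row=2 col=6 char='o'
After 6 ($): row=2 col=18 char='y'
After 7 (h): row=2 col=17 char='e'
After 8 (j): row=2 col=17 char='e'
After 9 (j): row=2 col=17 char='e'
After 10 ($): row=2 col=18 char='y'

Answer: grey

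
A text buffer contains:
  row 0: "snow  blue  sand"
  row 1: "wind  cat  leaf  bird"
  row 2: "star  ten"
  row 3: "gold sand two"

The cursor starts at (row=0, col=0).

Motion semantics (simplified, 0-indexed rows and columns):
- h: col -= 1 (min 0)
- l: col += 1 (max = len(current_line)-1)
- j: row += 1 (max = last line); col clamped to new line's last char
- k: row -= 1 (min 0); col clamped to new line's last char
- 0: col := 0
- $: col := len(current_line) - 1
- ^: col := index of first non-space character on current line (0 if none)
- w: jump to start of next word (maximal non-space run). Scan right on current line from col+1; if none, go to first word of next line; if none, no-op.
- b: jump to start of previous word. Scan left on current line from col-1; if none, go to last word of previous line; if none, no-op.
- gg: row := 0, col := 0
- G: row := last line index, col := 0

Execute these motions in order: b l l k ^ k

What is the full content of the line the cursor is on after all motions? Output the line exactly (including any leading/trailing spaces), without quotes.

After 1 (b): row=0 col=0 char='s'
After 2 (l): row=0 col=1 char='n'
After 3 (l): row=0 col=2 char='o'
After 4 (k): row=0 col=2 char='o'
After 5 (^): row=0 col=0 char='s'
After 6 (k): row=0 col=0 char='s'

Answer: snow  blue  sand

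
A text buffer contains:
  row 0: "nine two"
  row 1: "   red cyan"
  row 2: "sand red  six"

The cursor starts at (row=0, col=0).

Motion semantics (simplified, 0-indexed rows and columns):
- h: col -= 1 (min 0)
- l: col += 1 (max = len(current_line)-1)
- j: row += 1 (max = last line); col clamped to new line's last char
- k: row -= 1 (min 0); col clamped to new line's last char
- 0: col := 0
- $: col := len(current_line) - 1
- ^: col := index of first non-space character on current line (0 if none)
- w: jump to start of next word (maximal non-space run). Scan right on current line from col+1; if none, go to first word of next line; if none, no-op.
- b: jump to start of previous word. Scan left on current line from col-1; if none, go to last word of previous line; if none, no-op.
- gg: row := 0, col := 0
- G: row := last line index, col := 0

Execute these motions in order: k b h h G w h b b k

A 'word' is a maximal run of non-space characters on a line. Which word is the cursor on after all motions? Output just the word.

Answer: two

Derivation:
After 1 (k): row=0 col=0 char='n'
After 2 (b): row=0 col=0 char='n'
After 3 (h): row=0 col=0 char='n'
After 4 (h): row=0 col=0 char='n'
After 5 (G): row=2 col=0 char='s'
After 6 (w): row=2 col=5 char='r'
After 7 (h): row=2 col=4 char='_'
After 8 (b): row=2 col=0 char='s'
After 9 (b): row=1 col=7 char='c'
After 10 (k): row=0 col=7 char='o'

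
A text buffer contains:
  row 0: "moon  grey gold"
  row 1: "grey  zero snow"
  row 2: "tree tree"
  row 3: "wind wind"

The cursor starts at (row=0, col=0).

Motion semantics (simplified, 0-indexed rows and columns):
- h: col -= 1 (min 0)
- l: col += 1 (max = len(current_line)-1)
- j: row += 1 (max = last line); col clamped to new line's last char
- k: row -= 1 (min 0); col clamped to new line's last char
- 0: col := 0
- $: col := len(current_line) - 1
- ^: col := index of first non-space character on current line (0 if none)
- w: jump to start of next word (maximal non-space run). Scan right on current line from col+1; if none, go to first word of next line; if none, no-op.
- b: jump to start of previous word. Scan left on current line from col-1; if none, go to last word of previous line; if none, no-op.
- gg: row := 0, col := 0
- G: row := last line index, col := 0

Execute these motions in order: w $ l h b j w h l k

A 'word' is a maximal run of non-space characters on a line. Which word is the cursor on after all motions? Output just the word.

Answer: grey

Derivation:
After 1 (w): row=0 col=6 char='g'
After 2 ($): row=0 col=14 char='d'
After 3 (l): row=0 col=14 char='d'
After 4 (h): row=0 col=13 char='l'
After 5 (b): row=0 col=11 char='g'
After 6 (j): row=1 col=11 char='s'
After 7 (w): row=2 col=0 char='t'
After 8 (h): row=2 col=0 char='t'
After 9 (l): row=2 col=1 char='r'
After 10 (k): row=1 col=1 char='r'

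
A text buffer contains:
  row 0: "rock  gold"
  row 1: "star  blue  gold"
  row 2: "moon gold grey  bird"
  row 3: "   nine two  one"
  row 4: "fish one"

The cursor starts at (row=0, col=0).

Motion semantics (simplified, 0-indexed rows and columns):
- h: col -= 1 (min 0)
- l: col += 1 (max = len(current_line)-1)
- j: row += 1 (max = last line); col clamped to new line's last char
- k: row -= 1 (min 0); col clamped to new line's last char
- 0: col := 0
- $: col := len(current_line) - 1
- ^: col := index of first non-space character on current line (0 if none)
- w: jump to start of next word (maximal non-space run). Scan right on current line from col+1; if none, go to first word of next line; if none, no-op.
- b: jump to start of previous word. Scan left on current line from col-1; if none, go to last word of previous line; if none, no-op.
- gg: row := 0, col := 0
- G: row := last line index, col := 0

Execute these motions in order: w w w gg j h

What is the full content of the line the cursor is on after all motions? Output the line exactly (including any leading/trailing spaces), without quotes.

After 1 (w): row=0 col=6 char='g'
After 2 (w): row=1 col=0 char='s'
After 3 (w): row=1 col=6 char='b'
After 4 (gg): row=0 col=0 char='r'
After 5 (j): row=1 col=0 char='s'
After 6 (h): row=1 col=0 char='s'

Answer: star  blue  gold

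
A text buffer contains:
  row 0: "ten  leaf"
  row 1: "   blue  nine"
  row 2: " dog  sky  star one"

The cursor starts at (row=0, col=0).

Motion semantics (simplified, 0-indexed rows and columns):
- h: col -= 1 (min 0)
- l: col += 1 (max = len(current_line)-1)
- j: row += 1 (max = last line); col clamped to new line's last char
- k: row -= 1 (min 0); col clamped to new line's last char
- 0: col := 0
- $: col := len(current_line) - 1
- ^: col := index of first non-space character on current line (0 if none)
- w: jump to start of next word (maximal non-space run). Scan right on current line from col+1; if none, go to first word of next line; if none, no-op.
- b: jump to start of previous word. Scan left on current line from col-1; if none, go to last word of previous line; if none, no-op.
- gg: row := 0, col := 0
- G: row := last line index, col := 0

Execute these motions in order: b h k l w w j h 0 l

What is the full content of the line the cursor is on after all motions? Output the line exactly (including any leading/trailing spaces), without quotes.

Answer:  dog  sky  star one

Derivation:
After 1 (b): row=0 col=0 char='t'
After 2 (h): row=0 col=0 char='t'
After 3 (k): row=0 col=0 char='t'
After 4 (l): row=0 col=1 char='e'
After 5 (w): row=0 col=5 char='l'
After 6 (w): row=1 col=3 char='b'
After 7 (j): row=2 col=3 char='g'
After 8 (h): row=2 col=2 char='o'
After 9 (0): row=2 col=0 char='_'
After 10 (l): row=2 col=1 char='d'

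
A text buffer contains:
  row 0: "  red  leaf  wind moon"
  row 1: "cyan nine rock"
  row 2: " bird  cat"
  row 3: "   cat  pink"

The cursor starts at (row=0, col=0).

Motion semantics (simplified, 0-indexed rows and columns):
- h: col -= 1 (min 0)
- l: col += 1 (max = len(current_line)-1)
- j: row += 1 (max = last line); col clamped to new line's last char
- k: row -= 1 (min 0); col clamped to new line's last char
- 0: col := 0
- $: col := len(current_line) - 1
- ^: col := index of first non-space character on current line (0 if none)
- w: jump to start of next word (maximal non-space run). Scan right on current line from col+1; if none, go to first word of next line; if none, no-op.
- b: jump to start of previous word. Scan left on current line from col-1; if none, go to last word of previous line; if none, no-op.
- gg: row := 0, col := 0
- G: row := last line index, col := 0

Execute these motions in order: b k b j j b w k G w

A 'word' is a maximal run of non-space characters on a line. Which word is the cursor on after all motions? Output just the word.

Answer: cat

Derivation:
After 1 (b): row=0 col=0 char='_'
After 2 (k): row=0 col=0 char='_'
After 3 (b): row=0 col=0 char='_'
After 4 (j): row=1 col=0 char='c'
After 5 (j): row=2 col=0 char='_'
After 6 (b): row=1 col=10 char='r'
After 7 (w): row=2 col=1 char='b'
After 8 (k): row=1 col=1 char='y'
After 9 (G): row=3 col=0 char='_'
After 10 (w): row=3 col=3 char='c'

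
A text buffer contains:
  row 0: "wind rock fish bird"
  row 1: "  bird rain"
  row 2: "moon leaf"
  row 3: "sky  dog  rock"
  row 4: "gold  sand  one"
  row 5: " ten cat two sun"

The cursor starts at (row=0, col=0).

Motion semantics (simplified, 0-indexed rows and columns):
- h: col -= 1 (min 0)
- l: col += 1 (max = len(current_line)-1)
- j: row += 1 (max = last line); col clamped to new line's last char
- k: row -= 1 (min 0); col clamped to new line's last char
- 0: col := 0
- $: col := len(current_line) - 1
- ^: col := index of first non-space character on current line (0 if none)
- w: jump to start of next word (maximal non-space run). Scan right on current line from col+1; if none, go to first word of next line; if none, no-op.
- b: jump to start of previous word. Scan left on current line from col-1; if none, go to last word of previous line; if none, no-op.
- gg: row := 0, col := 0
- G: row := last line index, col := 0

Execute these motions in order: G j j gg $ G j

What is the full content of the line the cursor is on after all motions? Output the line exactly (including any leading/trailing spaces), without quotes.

After 1 (G): row=5 col=0 char='_'
After 2 (j): row=5 col=0 char='_'
After 3 (j): row=5 col=0 char='_'
After 4 (gg): row=0 col=0 char='w'
After 5 ($): row=0 col=18 char='d'
After 6 (G): row=5 col=0 char='_'
After 7 (j): row=5 col=0 char='_'

Answer:  ten cat two sun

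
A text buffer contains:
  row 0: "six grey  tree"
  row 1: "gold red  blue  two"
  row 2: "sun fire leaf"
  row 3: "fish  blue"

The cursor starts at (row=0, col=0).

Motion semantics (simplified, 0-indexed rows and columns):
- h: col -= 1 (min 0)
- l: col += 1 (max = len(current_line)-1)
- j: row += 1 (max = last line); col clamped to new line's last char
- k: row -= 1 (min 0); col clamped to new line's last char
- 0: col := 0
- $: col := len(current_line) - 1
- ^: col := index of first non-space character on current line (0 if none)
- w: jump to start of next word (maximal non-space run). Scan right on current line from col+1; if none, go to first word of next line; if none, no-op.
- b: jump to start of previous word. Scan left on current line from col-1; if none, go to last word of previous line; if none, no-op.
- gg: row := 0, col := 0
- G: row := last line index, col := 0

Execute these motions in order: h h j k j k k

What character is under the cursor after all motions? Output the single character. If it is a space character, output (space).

Answer: s

Derivation:
After 1 (h): row=0 col=0 char='s'
After 2 (h): row=0 col=0 char='s'
After 3 (j): row=1 col=0 char='g'
After 4 (k): row=0 col=0 char='s'
After 5 (j): row=1 col=0 char='g'
After 6 (k): row=0 col=0 char='s'
After 7 (k): row=0 col=0 char='s'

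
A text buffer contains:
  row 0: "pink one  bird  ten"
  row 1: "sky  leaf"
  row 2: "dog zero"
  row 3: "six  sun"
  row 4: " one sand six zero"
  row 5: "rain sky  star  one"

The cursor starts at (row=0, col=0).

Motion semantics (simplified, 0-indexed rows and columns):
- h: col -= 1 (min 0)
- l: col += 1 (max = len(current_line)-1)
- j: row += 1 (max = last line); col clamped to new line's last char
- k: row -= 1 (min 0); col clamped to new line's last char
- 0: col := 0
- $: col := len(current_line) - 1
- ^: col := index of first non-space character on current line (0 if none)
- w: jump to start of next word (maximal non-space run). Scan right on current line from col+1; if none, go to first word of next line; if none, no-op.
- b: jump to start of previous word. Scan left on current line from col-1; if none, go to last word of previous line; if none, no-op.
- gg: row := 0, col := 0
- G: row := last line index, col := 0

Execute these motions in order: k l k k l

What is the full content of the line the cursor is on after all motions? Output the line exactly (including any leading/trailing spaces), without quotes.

Answer: pink one  bird  ten

Derivation:
After 1 (k): row=0 col=0 char='p'
After 2 (l): row=0 col=1 char='i'
After 3 (k): row=0 col=1 char='i'
After 4 (k): row=0 col=1 char='i'
After 5 (l): row=0 col=2 char='n'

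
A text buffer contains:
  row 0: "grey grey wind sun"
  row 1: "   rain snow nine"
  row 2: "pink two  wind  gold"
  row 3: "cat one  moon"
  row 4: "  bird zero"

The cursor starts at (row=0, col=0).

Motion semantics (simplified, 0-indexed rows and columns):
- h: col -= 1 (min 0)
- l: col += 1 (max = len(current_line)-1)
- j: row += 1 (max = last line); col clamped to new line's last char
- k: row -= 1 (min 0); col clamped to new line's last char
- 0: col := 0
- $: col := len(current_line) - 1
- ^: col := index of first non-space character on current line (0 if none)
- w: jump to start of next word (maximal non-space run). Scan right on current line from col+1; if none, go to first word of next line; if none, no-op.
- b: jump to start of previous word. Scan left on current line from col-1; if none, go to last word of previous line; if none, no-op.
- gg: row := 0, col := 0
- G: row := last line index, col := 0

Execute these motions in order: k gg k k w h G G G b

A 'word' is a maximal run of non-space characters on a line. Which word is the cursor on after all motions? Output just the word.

After 1 (k): row=0 col=0 char='g'
After 2 (gg): row=0 col=0 char='g'
After 3 (k): row=0 col=0 char='g'
After 4 (k): row=0 col=0 char='g'
After 5 (w): row=0 col=5 char='g'
After 6 (h): row=0 col=4 char='_'
After 7 (G): row=4 col=0 char='_'
After 8 (G): row=4 col=0 char='_'
After 9 (G): row=4 col=0 char='_'
After 10 (b): row=3 col=9 char='m'

Answer: moon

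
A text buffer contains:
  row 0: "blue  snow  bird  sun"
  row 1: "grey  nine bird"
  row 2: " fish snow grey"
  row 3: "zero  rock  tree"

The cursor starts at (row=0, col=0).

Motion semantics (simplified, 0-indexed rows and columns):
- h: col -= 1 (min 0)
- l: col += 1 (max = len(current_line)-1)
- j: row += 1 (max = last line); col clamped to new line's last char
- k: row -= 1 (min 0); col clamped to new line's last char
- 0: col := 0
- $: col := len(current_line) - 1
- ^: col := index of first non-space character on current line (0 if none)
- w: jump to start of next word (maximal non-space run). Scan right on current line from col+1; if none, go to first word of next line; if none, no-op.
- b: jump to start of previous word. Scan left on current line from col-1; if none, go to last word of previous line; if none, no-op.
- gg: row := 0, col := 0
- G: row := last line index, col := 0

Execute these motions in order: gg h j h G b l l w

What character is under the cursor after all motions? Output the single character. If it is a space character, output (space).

Answer: z

Derivation:
After 1 (gg): row=0 col=0 char='b'
After 2 (h): row=0 col=0 char='b'
After 3 (j): row=1 col=0 char='g'
After 4 (h): row=1 col=0 char='g'
After 5 (G): row=3 col=0 char='z'
After 6 (b): row=2 col=11 char='g'
After 7 (l): row=2 col=12 char='r'
After 8 (l): row=2 col=13 char='e'
After 9 (w): row=3 col=0 char='z'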